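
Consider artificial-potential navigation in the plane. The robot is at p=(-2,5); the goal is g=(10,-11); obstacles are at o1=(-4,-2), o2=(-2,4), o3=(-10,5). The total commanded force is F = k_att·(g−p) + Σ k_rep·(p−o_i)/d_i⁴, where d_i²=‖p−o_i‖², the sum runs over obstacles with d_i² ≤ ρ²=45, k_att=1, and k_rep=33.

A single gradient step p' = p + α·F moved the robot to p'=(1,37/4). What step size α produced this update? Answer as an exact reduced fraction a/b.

α = 1/4

F_att = 1·(g−p) = 1·(12,-16) = (12.0000,-16.0000)
o1: d²=53 > ρ²=45 → inactive
o2: d²=1 ≤ ρ²=45; F_rep = 33·(0,1)/1² = (0.0000,33.0000)
o3: d²=64 > ρ²=45 → inactive
F = F_att + ΣF_rep = (12.0000,17.0000)
Δp = p'−p = (3.0000,4.2500); α = Δx/Fx = (3) / (12) = 1/4
check: Δy/Fy = (17/4) / (17) = 1/4 ✓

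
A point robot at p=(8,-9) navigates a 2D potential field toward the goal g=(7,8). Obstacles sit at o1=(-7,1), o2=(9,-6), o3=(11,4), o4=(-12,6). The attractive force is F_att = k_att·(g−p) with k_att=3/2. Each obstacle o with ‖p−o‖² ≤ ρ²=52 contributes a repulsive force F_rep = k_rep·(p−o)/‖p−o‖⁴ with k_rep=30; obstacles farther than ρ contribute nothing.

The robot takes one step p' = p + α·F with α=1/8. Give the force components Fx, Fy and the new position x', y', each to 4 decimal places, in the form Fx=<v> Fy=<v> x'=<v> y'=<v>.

F_att = 3/2·(g−p) = 3/2·(-1,17) = (-1.5000,25.5000)
o1: d²=325 > ρ²=52 → inactive
o2: d²=10 ≤ ρ²=52; F_rep = 30·(-1,-3)/10² = (-0.3000,-0.9000)
o3: d²=178 > ρ²=52 → inactive
o4: d²=625 > ρ²=52 → inactive
F = F_att + ΣF_rep = (-1.8000,24.6000)
p' = p + 1/8·F = (7.7750,-5.9250)

Fx=-1.8000 Fy=24.6000 x'=7.7750 y'=-5.9250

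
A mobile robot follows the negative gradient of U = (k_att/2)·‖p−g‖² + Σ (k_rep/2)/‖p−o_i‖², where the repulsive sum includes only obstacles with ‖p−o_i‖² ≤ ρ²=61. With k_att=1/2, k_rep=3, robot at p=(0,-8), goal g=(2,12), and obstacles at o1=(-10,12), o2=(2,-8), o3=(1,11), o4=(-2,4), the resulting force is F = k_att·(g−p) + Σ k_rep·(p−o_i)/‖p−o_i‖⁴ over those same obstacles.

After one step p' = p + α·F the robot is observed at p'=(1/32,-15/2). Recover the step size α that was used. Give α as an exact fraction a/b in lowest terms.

F_att = 1/2·(g−p) = 1/2·(2,20) = (1.0000,10.0000)
o1: d²=500 > ρ²=61 → inactive
o2: d²=4 ≤ ρ²=61; F_rep = 3·(-2,0)/4² = (-0.3750,0.0000)
o3: d²=362 > ρ²=61 → inactive
o4: d²=148 > ρ²=61 → inactive
F = F_att + ΣF_rep = (0.6250,10.0000)
Δp = p'−p = (0.0312,0.5000); α = Δx/Fx = (1/32) / (5/8) = 1/20
check: Δy/Fy = (1/2) / (10) = 1/20 ✓

α = 1/20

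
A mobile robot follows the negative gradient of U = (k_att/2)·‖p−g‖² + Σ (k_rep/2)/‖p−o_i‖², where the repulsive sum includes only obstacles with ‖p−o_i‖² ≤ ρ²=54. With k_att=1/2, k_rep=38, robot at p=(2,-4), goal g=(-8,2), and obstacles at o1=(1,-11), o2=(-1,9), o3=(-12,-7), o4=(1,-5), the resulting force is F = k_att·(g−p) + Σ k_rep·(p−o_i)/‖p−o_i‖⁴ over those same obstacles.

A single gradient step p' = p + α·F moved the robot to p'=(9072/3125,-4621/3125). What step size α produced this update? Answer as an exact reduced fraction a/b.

α = 1/5

F_att = 1/2·(g−p) = 1/2·(-10,6) = (-5.0000,3.0000)
o1: d²=50 ≤ ρ²=54; F_rep = 38·(1,7)/50² = (0.0152,0.1064)
o2: d²=178 > ρ²=54 → inactive
o3: d²=205 > ρ²=54 → inactive
o4: d²=2 ≤ ρ²=54; F_rep = 38·(1,1)/2² = (9.5000,9.5000)
F = F_att + ΣF_rep = (4.5152,12.6064)
Δp = p'−p = (0.9030,2.5213); α = Δx/Fx = (2822/3125) / (2822/625) = 1/5
check: Δy/Fy = (7879/3125) / (7879/625) = 1/5 ✓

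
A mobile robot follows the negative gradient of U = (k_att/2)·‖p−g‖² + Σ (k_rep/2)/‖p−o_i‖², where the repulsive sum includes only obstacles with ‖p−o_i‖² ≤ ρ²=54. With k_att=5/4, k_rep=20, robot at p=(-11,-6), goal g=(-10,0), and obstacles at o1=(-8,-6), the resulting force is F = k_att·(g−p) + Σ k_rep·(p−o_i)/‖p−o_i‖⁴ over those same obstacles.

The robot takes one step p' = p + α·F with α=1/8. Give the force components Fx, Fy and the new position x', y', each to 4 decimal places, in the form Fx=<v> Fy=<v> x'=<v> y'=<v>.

Fx=0.5093 Fy=7.5000 x'=-10.9363 y'=-5.0625

F_att = 5/4·(g−p) = 5/4·(1,6) = (1.2500,7.5000)
o1: d²=9 ≤ ρ²=54; F_rep = 20·(-3,0)/9² = (-0.7407,0.0000)
F = F_att + ΣF_rep = (0.5093,7.5000)
p' = p + 1/8·F = (-10.9363,-5.0625)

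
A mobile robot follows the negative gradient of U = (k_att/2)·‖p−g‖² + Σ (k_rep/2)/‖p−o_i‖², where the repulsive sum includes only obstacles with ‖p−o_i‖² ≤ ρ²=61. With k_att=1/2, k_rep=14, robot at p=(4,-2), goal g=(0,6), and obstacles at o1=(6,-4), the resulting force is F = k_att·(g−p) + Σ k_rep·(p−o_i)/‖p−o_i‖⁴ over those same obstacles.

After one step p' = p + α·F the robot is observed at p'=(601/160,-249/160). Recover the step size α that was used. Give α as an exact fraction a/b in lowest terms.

F_att = 1/2·(g−p) = 1/2·(-4,8) = (-2.0000,4.0000)
o1: d²=8 ≤ ρ²=61; F_rep = 14·(-2,2)/8² = (-0.4375,0.4375)
F = F_att + ΣF_rep = (-2.4375,4.4375)
Δp = p'−p = (-0.2437,0.4437); α = Δx/Fx = (-39/160) / (-39/16) = 1/10
check: Δy/Fy = (71/160) / (71/16) = 1/10 ✓

α = 1/10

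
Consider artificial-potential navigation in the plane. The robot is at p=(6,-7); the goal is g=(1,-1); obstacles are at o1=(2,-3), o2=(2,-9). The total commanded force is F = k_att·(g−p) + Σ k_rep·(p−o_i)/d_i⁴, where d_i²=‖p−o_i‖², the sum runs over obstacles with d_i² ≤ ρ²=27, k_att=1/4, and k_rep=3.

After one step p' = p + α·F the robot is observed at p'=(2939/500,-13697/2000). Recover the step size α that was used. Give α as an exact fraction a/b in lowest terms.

α = 1/10

F_att = 1/4·(g−p) = 1/4·(-5,6) = (-1.2500,1.5000)
o1: d²=32 > ρ²=27 → inactive
o2: d²=20 ≤ ρ²=27; F_rep = 3·(4,2)/20² = (0.0300,0.0150)
F = F_att + ΣF_rep = (-1.2200,1.5150)
Δp = p'−p = (-0.1220,0.1515); α = Δx/Fx = (-61/500) / (-61/50) = 1/10
check: Δy/Fy = (303/2000) / (303/200) = 1/10 ✓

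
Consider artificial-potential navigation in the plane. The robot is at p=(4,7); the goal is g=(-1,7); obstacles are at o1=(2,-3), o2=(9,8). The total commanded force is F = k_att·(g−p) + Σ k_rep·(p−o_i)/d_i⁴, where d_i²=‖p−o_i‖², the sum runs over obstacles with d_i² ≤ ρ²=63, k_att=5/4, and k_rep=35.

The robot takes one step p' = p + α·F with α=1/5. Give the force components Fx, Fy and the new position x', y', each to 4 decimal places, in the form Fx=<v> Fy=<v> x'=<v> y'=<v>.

F_att = 5/4·(g−p) = 5/4·(-5,0) = (-6.2500,0.0000)
o1: d²=104 > ρ²=63 → inactive
o2: d²=26 ≤ ρ²=63; F_rep = 35·(-5,-1)/26² = (-0.2589,-0.0518)
F = F_att + ΣF_rep = (-6.5089,-0.0518)
p' = p + 1/5·F = (2.6982,6.9896)

Fx=-6.5089 Fy=-0.0518 x'=2.6982 y'=6.9896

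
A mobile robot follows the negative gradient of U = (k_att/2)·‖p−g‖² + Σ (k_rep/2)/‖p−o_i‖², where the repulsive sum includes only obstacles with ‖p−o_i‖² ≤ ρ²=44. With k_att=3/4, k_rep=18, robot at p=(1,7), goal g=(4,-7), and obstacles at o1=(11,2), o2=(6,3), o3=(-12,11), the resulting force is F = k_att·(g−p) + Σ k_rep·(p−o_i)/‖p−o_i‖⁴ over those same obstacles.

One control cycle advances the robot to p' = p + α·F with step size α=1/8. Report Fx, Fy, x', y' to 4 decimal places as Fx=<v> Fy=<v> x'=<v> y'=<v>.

F_att = 3/4·(g−p) = 3/4·(3,-14) = (2.2500,-10.5000)
o1: d²=125 > ρ²=44 → inactive
o2: d²=41 ≤ ρ²=44; F_rep = 18·(-5,4)/41² = (-0.0535,0.0428)
o3: d²=185 > ρ²=44 → inactive
F = F_att + ΣF_rep = (2.1965,-10.4572)
p' = p + 1/8·F = (1.2746,5.6929)

Fx=2.1965 Fy=-10.4572 x'=1.2746 y'=5.6929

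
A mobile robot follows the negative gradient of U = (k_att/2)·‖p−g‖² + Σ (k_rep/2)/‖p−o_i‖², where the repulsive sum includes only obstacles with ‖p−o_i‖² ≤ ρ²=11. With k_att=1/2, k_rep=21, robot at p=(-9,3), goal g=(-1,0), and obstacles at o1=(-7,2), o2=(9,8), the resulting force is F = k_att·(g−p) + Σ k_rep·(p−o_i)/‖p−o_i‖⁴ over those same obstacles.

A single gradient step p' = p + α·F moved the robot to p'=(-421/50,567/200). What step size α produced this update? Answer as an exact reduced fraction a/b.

α = 1/4

F_att = 1/2·(g−p) = 1/2·(8,-3) = (4.0000,-1.5000)
o1: d²=5 ≤ ρ²=11; F_rep = 21·(-2,1)/5² = (-1.6800,0.8400)
o2: d²=349 > ρ²=11 → inactive
F = F_att + ΣF_rep = (2.3200,-0.6600)
Δp = p'−p = (0.5800,-0.1650); α = Δx/Fx = (29/50) / (58/25) = 1/4
check: Δy/Fy = (-33/200) / (-33/50) = 1/4 ✓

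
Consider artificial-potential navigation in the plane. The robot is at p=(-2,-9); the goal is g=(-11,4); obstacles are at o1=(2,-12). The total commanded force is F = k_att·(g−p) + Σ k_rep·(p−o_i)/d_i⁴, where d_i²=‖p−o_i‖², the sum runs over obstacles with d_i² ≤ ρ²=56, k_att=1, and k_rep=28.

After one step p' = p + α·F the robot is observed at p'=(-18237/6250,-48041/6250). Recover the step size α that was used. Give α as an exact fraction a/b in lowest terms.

α = 1/10

F_att = 1·(g−p) = 1·(-9,13) = (-9.0000,13.0000)
o1: d²=25 ≤ ρ²=56; F_rep = 28·(-4,3)/25² = (-0.1792,0.1344)
F = F_att + ΣF_rep = (-9.1792,13.1344)
Δp = p'−p = (-0.9179,1.3134); α = Δx/Fx = (-5737/6250) / (-5737/625) = 1/10
check: Δy/Fy = (8209/6250) / (8209/625) = 1/10 ✓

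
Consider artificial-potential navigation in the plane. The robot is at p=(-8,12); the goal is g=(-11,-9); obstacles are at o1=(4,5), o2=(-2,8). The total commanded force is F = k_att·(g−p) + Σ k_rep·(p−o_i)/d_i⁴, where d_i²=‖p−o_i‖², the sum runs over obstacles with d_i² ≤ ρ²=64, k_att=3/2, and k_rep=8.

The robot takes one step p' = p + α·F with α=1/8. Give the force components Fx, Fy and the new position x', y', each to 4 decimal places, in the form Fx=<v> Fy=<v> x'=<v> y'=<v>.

Fx=-4.5178 Fy=-31.4882 x'=-8.5647 y'=8.0640

F_att = 3/2·(g−p) = 3/2·(-3,-21) = (-4.5000,-31.5000)
o1: d²=193 > ρ²=64 → inactive
o2: d²=52 ≤ ρ²=64; F_rep = 8·(-6,4)/52² = (-0.0178,0.0118)
F = F_att + ΣF_rep = (-4.5178,-31.4882)
p' = p + 1/8·F = (-8.5647,8.0640)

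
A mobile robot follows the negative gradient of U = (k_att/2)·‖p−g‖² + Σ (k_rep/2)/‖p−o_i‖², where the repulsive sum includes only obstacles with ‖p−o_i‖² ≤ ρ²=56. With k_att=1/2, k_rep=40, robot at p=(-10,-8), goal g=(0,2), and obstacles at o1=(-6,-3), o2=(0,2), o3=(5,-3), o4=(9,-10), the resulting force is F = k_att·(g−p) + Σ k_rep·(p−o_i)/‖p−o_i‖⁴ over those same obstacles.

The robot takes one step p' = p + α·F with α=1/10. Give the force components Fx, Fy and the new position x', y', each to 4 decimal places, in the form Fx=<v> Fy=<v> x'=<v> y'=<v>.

F_att = 1/2·(g−p) = 1/2·(10,10) = (5.0000,5.0000)
o1: d²=41 ≤ ρ²=56; F_rep = 40·(-4,-5)/41² = (-0.0952,-0.1190)
o2: d²=200 > ρ²=56 → inactive
o3: d²=250 > ρ²=56 → inactive
o4: d²=365 > ρ²=56 → inactive
F = F_att + ΣF_rep = (4.9048,4.8810)
p' = p + 1/10·F = (-9.5095,-7.5119)

Fx=4.9048 Fy=4.8810 x'=-9.5095 y'=-7.5119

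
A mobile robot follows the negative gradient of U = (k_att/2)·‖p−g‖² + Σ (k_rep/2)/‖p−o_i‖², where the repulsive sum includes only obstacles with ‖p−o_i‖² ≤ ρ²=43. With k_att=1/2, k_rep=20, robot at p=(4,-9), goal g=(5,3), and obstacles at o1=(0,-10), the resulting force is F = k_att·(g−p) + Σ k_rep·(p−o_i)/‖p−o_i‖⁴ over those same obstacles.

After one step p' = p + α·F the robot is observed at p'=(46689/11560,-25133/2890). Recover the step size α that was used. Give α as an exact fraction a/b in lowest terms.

α = 1/20

F_att = 1/2·(g−p) = 1/2·(1,12) = (0.5000,6.0000)
o1: d²=17 ≤ ρ²=43; F_rep = 20·(4,1)/17² = (0.2768,0.0692)
F = F_att + ΣF_rep = (0.7768,6.0692)
Δp = p'−p = (0.0388,0.3035); α = Δx/Fx = (449/11560) / (449/578) = 1/20
check: Δy/Fy = (877/2890) / (1754/289) = 1/20 ✓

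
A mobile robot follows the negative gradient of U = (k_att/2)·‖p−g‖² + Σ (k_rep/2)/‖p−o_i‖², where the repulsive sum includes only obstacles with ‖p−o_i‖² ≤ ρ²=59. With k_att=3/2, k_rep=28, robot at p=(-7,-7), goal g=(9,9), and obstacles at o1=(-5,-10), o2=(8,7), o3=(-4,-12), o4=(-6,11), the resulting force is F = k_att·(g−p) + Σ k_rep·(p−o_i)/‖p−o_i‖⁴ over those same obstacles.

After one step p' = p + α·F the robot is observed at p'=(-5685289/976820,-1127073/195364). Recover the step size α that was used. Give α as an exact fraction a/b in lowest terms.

F_att = 3/2·(g−p) = 3/2·(16,16) = (24.0000,24.0000)
o1: d²=13 ≤ ρ²=59; F_rep = 28·(-2,3)/13² = (-0.3314,0.4970)
o2: d²=421 > ρ²=59 → inactive
o3: d²=34 ≤ ρ²=59; F_rep = 28·(-3,5)/34² = (-0.0727,0.1211)
o4: d²=325 > ρ²=59 → inactive
F = F_att + ΣF_rep = (23.5960,24.6181)
Δp = p'−p = (1.1798,1.2309); α = Δx/Fx = (1152451/976820) / (1152451/48841) = 1/20
check: Δy/Fy = (240475/195364) / (1202375/48841) = 1/20 ✓

α = 1/20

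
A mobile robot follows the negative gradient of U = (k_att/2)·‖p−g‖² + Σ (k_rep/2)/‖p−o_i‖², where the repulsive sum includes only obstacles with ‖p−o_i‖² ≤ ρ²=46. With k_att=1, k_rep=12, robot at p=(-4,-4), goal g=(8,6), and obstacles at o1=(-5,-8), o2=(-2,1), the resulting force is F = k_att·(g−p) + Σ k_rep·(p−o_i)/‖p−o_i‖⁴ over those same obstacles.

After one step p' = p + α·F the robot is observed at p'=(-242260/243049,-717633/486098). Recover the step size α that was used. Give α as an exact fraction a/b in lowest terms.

F_att = 1·(g−p) = 1·(12,10) = (12.0000,10.0000)
o1: d²=17 ≤ ρ²=46; F_rep = 12·(1,4)/17² = (0.0415,0.1661)
o2: d²=29 ≤ ρ²=46; F_rep = 12·(-2,-5)/29² = (-0.0285,-0.0713)
F = F_att + ΣF_rep = (12.0130,10.0947)
Δp = p'−p = (3.0032,2.5237); α = Δx/Fx = (729936/243049) / (2919744/243049) = 1/4
check: Δy/Fy = (1226759/486098) / (2453518/243049) = 1/4 ✓

α = 1/4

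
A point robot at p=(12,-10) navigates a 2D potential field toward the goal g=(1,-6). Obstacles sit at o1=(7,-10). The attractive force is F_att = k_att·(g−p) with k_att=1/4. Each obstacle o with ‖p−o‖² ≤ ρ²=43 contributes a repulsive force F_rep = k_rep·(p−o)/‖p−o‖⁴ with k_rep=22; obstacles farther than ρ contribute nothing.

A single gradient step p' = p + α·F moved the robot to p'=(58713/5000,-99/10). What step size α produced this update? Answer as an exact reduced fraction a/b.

α = 1/10

F_att = 1/4·(g−p) = 1/4·(-11,4) = (-2.7500,1.0000)
o1: d²=25 ≤ ρ²=43; F_rep = 22·(5,0)/25² = (0.1760,0.0000)
F = F_att + ΣF_rep = (-2.5740,1.0000)
Δp = p'−p = (-0.2574,0.1000); α = Δx/Fx = (-1287/5000) / (-1287/500) = 1/10
check: Δy/Fy = (1/10) / (1) = 1/10 ✓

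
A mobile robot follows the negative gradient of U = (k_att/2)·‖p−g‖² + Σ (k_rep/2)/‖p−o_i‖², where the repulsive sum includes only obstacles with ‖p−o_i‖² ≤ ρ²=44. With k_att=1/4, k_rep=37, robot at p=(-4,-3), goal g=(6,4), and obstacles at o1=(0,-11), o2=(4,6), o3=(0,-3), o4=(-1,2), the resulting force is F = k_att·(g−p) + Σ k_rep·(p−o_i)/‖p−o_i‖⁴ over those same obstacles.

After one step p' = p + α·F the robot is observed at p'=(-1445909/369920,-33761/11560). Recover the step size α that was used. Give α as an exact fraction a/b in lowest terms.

α = 1/20

F_att = 1/4·(g−p) = 1/4·(10,7) = (2.5000,1.7500)
o1: d²=80 > ρ²=44 → inactive
o2: d²=145 > ρ²=44 → inactive
o3: d²=16 ≤ ρ²=44; F_rep = 37·(-4,0)/16² = (-0.5781,0.0000)
o4: d²=34 ≤ ρ²=44; F_rep = 37·(-3,-5)/34² = (-0.0960,-0.1600)
F = F_att + ΣF_rep = (1.8259,1.5900)
Δp = p'−p = (0.0913,0.0795); α = Δx/Fx = (33771/369920) / (33771/18496) = 1/20
check: Δy/Fy = (919/11560) / (919/578) = 1/20 ✓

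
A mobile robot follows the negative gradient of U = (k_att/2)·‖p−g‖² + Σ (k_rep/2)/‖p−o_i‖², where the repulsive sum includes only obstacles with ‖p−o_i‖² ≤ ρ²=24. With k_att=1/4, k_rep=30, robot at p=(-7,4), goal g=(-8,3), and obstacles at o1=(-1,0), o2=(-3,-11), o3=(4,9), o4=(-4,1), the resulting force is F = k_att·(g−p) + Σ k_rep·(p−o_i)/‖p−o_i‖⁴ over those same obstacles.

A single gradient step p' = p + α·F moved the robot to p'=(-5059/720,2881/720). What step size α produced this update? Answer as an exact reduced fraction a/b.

F_att = 1/4·(g−p) = 1/4·(-1,-1) = (-0.2500,-0.2500)
o1: d²=52 > ρ²=24 → inactive
o2: d²=241 > ρ²=24 → inactive
o3: d²=146 > ρ²=24 → inactive
o4: d²=18 ≤ ρ²=24; F_rep = 30·(-3,3)/18² = (-0.2778,0.2778)
F = F_att + ΣF_rep = (-0.5278,0.0278)
Δp = p'−p = (-0.0264,0.0014); α = Δx/Fx = (-19/720) / (-19/36) = 1/20
check: Δy/Fy = (1/720) / (1/36) = 1/20 ✓

α = 1/20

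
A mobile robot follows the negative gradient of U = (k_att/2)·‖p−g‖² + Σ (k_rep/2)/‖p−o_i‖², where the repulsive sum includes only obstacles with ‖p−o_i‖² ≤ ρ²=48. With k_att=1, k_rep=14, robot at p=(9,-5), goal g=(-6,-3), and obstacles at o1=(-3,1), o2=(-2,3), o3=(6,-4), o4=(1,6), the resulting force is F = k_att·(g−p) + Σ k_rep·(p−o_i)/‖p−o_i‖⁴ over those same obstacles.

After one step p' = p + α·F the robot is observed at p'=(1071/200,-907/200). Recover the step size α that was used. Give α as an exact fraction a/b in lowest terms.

F_att = 1·(g−p) = 1·(-15,2) = (-15.0000,2.0000)
o1: d²=180 > ρ²=48 → inactive
o2: d²=185 > ρ²=48 → inactive
o3: d²=10 ≤ ρ²=48; F_rep = 14·(3,-1)/10² = (0.4200,-0.1400)
o4: d²=185 > ρ²=48 → inactive
F = F_att + ΣF_rep = (-14.5800,1.8600)
Δp = p'−p = (-3.6450,0.4650); α = Δx/Fx = (-729/200) / (-729/50) = 1/4
check: Δy/Fy = (93/200) / (93/50) = 1/4 ✓

α = 1/4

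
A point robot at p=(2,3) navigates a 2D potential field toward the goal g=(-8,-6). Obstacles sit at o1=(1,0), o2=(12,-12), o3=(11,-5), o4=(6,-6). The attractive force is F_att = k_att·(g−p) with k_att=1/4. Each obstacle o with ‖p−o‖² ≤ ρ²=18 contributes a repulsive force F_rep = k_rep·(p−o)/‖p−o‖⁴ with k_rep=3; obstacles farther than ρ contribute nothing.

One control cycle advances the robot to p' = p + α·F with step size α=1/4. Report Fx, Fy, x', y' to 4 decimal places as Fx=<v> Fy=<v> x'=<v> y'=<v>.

F_att = 1/4·(g−p) = 1/4·(-10,-9) = (-2.5000,-2.2500)
o1: d²=10 ≤ ρ²=18; F_rep = 3·(1,3)/10² = (0.0300,0.0900)
o2: d²=325 > ρ²=18 → inactive
o3: d²=145 > ρ²=18 → inactive
o4: d²=97 > ρ²=18 → inactive
F = F_att + ΣF_rep = (-2.4700,-2.1600)
p' = p + 1/4·F = (1.3825,2.4600)

Fx=-2.4700 Fy=-2.1600 x'=1.3825 y'=2.4600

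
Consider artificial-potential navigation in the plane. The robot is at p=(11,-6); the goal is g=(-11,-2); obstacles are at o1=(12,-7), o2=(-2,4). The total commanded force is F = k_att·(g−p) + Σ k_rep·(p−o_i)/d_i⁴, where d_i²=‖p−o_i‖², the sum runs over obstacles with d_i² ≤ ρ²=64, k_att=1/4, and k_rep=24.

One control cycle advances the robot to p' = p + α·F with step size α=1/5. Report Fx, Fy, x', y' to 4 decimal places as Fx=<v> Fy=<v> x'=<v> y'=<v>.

Fx=-11.5000 Fy=7.0000 x'=8.7000 y'=-4.6000

F_att = 1/4·(g−p) = 1/4·(-22,4) = (-5.5000,1.0000)
o1: d²=2 ≤ ρ²=64; F_rep = 24·(-1,1)/2² = (-6.0000,6.0000)
o2: d²=269 > ρ²=64 → inactive
F = F_att + ΣF_rep = (-11.5000,7.0000)
p' = p + 1/5·F = (8.7000,-4.6000)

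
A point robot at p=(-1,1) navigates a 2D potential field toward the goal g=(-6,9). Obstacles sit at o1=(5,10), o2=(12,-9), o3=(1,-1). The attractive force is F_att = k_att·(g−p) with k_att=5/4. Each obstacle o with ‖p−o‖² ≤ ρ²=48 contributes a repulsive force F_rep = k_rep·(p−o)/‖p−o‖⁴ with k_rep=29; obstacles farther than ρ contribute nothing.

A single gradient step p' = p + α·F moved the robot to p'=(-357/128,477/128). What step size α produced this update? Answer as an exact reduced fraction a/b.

F_att = 5/4·(g−p) = 5/4·(-5,8) = (-6.2500,10.0000)
o1: d²=117 > ρ²=48 → inactive
o2: d²=269 > ρ²=48 → inactive
o3: d²=8 ≤ ρ²=48; F_rep = 29·(-2,2)/8² = (-0.9062,0.9062)
F = F_att + ΣF_rep = (-7.1562,10.9062)
Δp = p'−p = (-1.7891,2.7266); α = Δx/Fx = (-229/128) / (-229/32) = 1/4
check: Δy/Fy = (349/128) / (349/32) = 1/4 ✓

α = 1/4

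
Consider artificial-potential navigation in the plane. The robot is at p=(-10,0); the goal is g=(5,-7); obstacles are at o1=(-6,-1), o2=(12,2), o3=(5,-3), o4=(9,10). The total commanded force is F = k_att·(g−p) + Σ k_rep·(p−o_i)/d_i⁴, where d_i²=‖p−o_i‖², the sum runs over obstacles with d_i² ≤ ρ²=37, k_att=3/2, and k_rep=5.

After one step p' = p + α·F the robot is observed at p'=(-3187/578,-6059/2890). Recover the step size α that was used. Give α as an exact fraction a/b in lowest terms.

α = 1/5

F_att = 3/2·(g−p) = 3/2·(15,-7) = (22.5000,-10.5000)
o1: d²=17 ≤ ρ²=37; F_rep = 5·(-4,1)/17² = (-0.0692,0.0173)
o2: d²=488 > ρ²=37 → inactive
o3: d²=234 > ρ²=37 → inactive
o4: d²=461 > ρ²=37 → inactive
F = F_att + ΣF_rep = (22.4308,-10.4827)
Δp = p'−p = (4.4862,-2.0965); α = Δx/Fx = (2593/578) / (12965/578) = 1/5
check: Δy/Fy = (-6059/2890) / (-6059/578) = 1/5 ✓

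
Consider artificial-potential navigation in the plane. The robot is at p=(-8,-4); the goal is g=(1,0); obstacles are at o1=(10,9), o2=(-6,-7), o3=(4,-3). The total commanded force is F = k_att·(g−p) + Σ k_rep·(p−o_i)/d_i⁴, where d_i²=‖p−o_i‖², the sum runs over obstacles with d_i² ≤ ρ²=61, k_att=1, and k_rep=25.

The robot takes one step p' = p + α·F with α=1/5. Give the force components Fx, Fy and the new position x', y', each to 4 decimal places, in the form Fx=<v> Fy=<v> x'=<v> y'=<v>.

F_att = 1·(g−p) = 1·(9,4) = (9.0000,4.0000)
o1: d²=493 > ρ²=61 → inactive
o2: d²=13 ≤ ρ²=61; F_rep = 25·(-2,3)/13² = (-0.2959,0.4438)
o3: d²=145 > ρ²=61 → inactive
F = F_att + ΣF_rep = (8.7041,4.4438)
p' = p + 1/5·F = (-6.2592,-3.1112)

Fx=8.7041 Fy=4.4438 x'=-6.2592 y'=-3.1112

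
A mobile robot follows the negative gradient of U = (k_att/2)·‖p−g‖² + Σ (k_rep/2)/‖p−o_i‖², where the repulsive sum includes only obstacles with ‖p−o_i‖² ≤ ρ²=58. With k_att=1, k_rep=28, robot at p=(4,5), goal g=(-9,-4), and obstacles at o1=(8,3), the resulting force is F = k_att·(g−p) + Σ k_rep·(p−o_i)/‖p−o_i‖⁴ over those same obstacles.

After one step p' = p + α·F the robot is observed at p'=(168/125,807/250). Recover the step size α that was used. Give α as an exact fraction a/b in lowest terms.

α = 1/5

F_att = 1·(g−p) = 1·(-13,-9) = (-13.0000,-9.0000)
o1: d²=20 ≤ ρ²=58; F_rep = 28·(-4,2)/20² = (-0.2800,0.1400)
F = F_att + ΣF_rep = (-13.2800,-8.8600)
Δp = p'−p = (-2.6560,-1.7720); α = Δx/Fx = (-332/125) / (-332/25) = 1/5
check: Δy/Fy = (-443/250) / (-443/50) = 1/5 ✓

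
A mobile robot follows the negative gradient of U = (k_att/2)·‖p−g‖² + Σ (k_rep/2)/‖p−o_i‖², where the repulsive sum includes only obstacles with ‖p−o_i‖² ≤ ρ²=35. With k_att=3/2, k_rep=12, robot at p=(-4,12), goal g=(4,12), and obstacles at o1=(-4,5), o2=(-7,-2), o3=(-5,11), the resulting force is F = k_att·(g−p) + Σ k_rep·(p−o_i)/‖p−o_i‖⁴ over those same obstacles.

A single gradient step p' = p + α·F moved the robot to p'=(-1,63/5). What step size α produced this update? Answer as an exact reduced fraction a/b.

α = 1/5

F_att = 3/2·(g−p) = 3/2·(8,0) = (12.0000,0.0000)
o1: d²=49 > ρ²=35 → inactive
o2: d²=205 > ρ²=35 → inactive
o3: d²=2 ≤ ρ²=35; F_rep = 12·(1,1)/2² = (3.0000,3.0000)
F = F_att + ΣF_rep = (15.0000,3.0000)
Δp = p'−p = (3.0000,0.6000); α = Δx/Fx = (3) / (15) = 1/5
check: Δy/Fy = (3/5) / (3) = 1/5 ✓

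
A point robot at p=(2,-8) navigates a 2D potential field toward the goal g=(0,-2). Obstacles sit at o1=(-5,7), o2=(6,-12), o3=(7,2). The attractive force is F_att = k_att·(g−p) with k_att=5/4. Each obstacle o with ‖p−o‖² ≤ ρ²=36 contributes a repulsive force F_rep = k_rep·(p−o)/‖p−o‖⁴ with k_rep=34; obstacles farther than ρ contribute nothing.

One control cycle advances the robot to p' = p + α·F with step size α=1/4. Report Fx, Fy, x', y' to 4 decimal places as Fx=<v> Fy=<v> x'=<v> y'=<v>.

Fx=-2.6328 Fy=7.6328 x'=1.3418 y'=-6.0918

F_att = 5/4·(g−p) = 5/4·(-2,6) = (-2.5000,7.5000)
o1: d²=274 > ρ²=36 → inactive
o2: d²=32 ≤ ρ²=36; F_rep = 34·(-4,4)/32² = (-0.1328,0.1328)
o3: d²=125 > ρ²=36 → inactive
F = F_att + ΣF_rep = (-2.6328,7.6328)
p' = p + 1/4·F = (1.3418,-6.0918)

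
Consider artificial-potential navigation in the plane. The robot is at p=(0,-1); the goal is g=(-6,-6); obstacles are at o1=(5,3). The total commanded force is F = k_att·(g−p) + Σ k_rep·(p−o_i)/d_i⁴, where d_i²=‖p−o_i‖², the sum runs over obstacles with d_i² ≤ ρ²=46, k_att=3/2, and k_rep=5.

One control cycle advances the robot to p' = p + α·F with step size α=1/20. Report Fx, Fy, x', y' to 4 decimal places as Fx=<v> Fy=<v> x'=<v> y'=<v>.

Fx=-9.0149 Fy=-7.5119 x'=-0.4507 y'=-1.3756

F_att = 3/2·(g−p) = 3/2·(-6,-5) = (-9.0000,-7.5000)
o1: d²=41 ≤ ρ²=46; F_rep = 5·(-5,-4)/41² = (-0.0149,-0.0119)
F = F_att + ΣF_rep = (-9.0149,-7.5119)
p' = p + 1/20·F = (-0.4507,-1.3756)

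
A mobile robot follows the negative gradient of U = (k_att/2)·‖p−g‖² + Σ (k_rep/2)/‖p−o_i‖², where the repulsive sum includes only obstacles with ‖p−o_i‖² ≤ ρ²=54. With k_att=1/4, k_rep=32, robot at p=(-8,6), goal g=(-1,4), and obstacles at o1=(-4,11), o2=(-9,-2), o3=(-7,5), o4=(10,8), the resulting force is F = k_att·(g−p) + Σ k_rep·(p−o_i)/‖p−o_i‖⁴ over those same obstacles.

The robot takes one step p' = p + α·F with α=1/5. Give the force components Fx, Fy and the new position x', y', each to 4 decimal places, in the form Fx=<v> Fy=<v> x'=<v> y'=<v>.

Fx=-6.3261 Fy=7.4048 x'=-9.2652 y'=7.4810

F_att = 1/4·(g−p) = 1/4·(7,-2) = (1.7500,-0.5000)
o1: d²=41 ≤ ρ²=54; F_rep = 32·(-4,-5)/41² = (-0.0761,-0.0952)
o2: d²=65 > ρ²=54 → inactive
o3: d²=2 ≤ ρ²=54; F_rep = 32·(-1,1)/2² = (-8.0000,8.0000)
o4: d²=328 > ρ²=54 → inactive
F = F_att + ΣF_rep = (-6.3261,7.4048)
p' = p + 1/5·F = (-9.2652,7.4810)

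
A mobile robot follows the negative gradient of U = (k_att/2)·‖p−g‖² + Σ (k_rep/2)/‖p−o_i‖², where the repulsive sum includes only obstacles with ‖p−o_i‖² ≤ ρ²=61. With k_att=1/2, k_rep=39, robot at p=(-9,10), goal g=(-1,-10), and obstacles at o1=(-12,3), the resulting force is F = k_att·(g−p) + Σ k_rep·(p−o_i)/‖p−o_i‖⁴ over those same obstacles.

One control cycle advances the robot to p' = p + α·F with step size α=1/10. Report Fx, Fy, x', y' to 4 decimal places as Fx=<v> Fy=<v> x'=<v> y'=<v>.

Fx=4.0348 Fy=-9.9188 x'=-8.5965 y'=9.0081

F_att = 1/2·(g−p) = 1/2·(8,-20) = (4.0000,-10.0000)
o1: d²=58 ≤ ρ²=61; F_rep = 39·(3,7)/58² = (0.0348,0.0812)
F = F_att + ΣF_rep = (4.0348,-9.9188)
p' = p + 1/10·F = (-8.5965,9.0081)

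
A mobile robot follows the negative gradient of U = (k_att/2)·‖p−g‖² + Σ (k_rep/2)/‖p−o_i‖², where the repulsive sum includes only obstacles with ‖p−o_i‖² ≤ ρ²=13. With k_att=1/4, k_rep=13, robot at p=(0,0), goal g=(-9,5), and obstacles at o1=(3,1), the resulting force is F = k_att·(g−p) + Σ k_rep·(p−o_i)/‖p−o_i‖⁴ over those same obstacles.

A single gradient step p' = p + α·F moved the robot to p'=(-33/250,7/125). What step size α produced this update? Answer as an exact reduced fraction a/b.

F_att = 1/4·(g−p) = 1/4·(-9,5) = (-2.2500,1.2500)
o1: d²=10 ≤ ρ²=13; F_rep = 13·(-3,-1)/10² = (-0.3900,-0.1300)
F = F_att + ΣF_rep = (-2.6400,1.1200)
Δp = p'−p = (-0.1320,0.0560); α = Δx/Fx = (-33/250) / (-66/25) = 1/20
check: Δy/Fy = (7/125) / (28/25) = 1/20 ✓

α = 1/20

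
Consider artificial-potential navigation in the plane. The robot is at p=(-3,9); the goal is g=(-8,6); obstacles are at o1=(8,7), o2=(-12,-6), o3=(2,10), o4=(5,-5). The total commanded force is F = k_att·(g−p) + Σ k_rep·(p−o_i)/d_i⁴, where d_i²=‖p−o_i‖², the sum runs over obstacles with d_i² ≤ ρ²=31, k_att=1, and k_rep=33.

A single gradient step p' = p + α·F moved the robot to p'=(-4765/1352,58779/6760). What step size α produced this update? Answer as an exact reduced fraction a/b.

F_att = 1·(g−p) = 1·(-5,-3) = (-5.0000,-3.0000)
o1: d²=125 > ρ²=31 → inactive
o2: d²=306 > ρ²=31 → inactive
o3: d²=26 ≤ ρ²=31; F_rep = 33·(-5,-1)/26² = (-0.2441,-0.0488)
o4: d²=260 > ρ²=31 → inactive
F = F_att + ΣF_rep = (-5.2441,-3.0488)
Δp = p'−p = (-0.5244,-0.3049); α = Δx/Fx = (-709/1352) / (-3545/676) = 1/10
check: Δy/Fy = (-2061/6760) / (-2061/676) = 1/10 ✓

α = 1/10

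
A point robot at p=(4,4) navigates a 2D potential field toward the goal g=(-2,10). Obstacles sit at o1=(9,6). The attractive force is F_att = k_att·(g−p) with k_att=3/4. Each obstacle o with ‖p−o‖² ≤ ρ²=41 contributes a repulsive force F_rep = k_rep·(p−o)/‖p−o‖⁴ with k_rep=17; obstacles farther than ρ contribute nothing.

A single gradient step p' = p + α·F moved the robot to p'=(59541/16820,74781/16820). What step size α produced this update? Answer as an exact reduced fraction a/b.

α = 1/10

F_att = 3/4·(g−p) = 3/4·(-6,6) = (-4.5000,4.5000)
o1: d²=29 ≤ ρ²=41; F_rep = 17·(-5,-2)/29² = (-0.1011,-0.0404)
F = F_att + ΣF_rep = (-4.6011,4.4596)
Δp = p'−p = (-0.4601,0.4460); α = Δx/Fx = (-7739/16820) / (-7739/1682) = 1/10
check: Δy/Fy = (7501/16820) / (7501/1682) = 1/10 ✓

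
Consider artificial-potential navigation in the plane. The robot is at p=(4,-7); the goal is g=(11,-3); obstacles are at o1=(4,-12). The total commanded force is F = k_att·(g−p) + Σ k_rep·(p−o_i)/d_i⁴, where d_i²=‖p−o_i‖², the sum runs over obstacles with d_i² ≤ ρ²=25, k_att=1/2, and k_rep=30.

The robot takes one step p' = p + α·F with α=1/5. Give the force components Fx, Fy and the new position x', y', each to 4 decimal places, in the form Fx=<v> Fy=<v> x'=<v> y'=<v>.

Fx=3.5000 Fy=2.2400 x'=4.7000 y'=-6.5520

F_att = 1/2·(g−p) = 1/2·(7,4) = (3.5000,2.0000)
o1: d²=25 ≤ ρ²=25; F_rep = 30·(0,5)/25² = (0.0000,0.2400)
F = F_att + ΣF_rep = (3.5000,2.2400)
p' = p + 1/5·F = (4.7000,-6.5520)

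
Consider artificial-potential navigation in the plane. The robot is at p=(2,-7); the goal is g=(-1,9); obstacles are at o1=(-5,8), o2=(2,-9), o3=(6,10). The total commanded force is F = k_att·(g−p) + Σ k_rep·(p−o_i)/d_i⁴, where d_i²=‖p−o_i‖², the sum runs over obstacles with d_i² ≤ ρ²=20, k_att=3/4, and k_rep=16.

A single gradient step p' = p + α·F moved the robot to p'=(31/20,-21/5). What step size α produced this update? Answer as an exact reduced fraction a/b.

α = 1/5

F_att = 3/4·(g−p) = 3/4·(-3,16) = (-2.2500,12.0000)
o1: d²=274 > ρ²=20 → inactive
o2: d²=4 ≤ ρ²=20; F_rep = 16·(0,2)/4² = (0.0000,2.0000)
o3: d²=305 > ρ²=20 → inactive
F = F_att + ΣF_rep = (-2.2500,14.0000)
Δp = p'−p = (-0.4500,2.8000); α = Δx/Fx = (-9/20) / (-9/4) = 1/5
check: Δy/Fy = (14/5) / (14) = 1/5 ✓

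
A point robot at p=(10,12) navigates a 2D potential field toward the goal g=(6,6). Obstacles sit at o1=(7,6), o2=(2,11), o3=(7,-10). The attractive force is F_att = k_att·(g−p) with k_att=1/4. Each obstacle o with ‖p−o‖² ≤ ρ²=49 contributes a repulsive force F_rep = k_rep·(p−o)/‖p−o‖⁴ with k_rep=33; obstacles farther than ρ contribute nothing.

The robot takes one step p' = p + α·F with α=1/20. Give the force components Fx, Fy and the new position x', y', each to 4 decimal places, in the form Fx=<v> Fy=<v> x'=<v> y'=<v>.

F_att = 1/4·(g−p) = 1/4·(-4,-6) = (-1.0000,-1.5000)
o1: d²=45 ≤ ρ²=49; F_rep = 33·(3,6)/45² = (0.0489,0.0978)
o2: d²=65 > ρ²=49 → inactive
o3: d²=493 > ρ²=49 → inactive
F = F_att + ΣF_rep = (-0.9511,-1.4022)
p' = p + 1/20·F = (9.9524,11.9299)

Fx=-0.9511 Fy=-1.4022 x'=9.9524 y'=11.9299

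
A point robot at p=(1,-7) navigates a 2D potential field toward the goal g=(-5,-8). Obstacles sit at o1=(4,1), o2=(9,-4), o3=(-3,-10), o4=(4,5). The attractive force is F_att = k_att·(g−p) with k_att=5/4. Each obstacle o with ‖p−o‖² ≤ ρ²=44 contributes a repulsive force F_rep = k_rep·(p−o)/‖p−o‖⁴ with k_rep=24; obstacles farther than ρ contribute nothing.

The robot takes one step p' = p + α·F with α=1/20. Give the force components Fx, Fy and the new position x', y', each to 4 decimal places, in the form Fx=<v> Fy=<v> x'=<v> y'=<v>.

Fx=-7.3464 Fy=-1.1348 x'=0.6327 y'=-7.0567

F_att = 5/4·(g−p) = 5/4·(-6,-1) = (-7.5000,-1.2500)
o1: d²=73 > ρ²=44 → inactive
o2: d²=73 > ρ²=44 → inactive
o3: d²=25 ≤ ρ²=44; F_rep = 24·(4,3)/25² = (0.1536,0.1152)
o4: d²=153 > ρ²=44 → inactive
F = F_att + ΣF_rep = (-7.3464,-1.1348)
p' = p + 1/20·F = (0.6327,-7.0567)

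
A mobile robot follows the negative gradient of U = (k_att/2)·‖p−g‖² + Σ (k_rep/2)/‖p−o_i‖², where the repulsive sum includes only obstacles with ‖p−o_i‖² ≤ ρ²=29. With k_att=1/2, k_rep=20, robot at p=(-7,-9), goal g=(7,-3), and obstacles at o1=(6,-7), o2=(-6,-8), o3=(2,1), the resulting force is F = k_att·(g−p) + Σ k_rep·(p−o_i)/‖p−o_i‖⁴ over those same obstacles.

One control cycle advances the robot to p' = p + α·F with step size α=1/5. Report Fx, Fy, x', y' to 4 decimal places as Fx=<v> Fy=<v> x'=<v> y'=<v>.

F_att = 1/2·(g−p) = 1/2·(14,6) = (7.0000,3.0000)
o1: d²=173 > ρ²=29 → inactive
o2: d²=2 ≤ ρ²=29; F_rep = 20·(-1,-1)/2² = (-5.0000,-5.0000)
o3: d²=181 > ρ²=29 → inactive
F = F_att + ΣF_rep = (2.0000,-2.0000)
p' = p + 1/5·F = (-6.6000,-9.4000)

Fx=2.0000 Fy=-2.0000 x'=-6.6000 y'=-9.4000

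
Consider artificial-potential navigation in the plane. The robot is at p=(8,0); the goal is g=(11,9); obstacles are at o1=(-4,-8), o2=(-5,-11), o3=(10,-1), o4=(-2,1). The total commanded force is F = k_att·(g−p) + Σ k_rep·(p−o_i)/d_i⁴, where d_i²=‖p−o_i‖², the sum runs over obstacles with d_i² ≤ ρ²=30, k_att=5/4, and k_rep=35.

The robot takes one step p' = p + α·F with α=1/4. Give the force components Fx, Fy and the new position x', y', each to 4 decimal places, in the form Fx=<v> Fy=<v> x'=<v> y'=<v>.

Fx=0.9500 Fy=12.6500 x'=8.2375 y'=3.1625

F_att = 5/4·(g−p) = 5/4·(3,9) = (3.7500,11.2500)
o1: d²=208 > ρ²=30 → inactive
o2: d²=290 > ρ²=30 → inactive
o3: d²=5 ≤ ρ²=30; F_rep = 35·(-2,1)/5² = (-2.8000,1.4000)
o4: d²=101 > ρ²=30 → inactive
F = F_att + ΣF_rep = (0.9500,12.6500)
p' = p + 1/4·F = (8.2375,3.1625)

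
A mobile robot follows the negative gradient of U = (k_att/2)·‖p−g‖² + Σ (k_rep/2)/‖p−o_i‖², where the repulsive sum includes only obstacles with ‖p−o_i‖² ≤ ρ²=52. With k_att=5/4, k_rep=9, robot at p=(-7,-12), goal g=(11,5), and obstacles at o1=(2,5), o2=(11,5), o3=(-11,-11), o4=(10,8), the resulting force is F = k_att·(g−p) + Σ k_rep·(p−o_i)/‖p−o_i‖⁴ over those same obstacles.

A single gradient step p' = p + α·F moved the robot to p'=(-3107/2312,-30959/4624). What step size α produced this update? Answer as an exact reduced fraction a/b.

F_att = 5/4·(g−p) = 5/4·(18,17) = (22.5000,21.2500)
o1: d²=370 > ρ²=52 → inactive
o2: d²=613 > ρ²=52 → inactive
o3: d²=17 ≤ ρ²=52; F_rep = 9·(4,-1)/17² = (0.1246,-0.0311)
o4: d²=689 > ρ²=52 → inactive
F = F_att + ΣF_rep = (22.6246,21.2189)
Δp = p'−p = (5.6561,5.3047); α = Δx/Fx = (13077/2312) / (13077/578) = 1/4
check: Δy/Fy = (24529/4624) / (24529/1156) = 1/4 ✓

α = 1/4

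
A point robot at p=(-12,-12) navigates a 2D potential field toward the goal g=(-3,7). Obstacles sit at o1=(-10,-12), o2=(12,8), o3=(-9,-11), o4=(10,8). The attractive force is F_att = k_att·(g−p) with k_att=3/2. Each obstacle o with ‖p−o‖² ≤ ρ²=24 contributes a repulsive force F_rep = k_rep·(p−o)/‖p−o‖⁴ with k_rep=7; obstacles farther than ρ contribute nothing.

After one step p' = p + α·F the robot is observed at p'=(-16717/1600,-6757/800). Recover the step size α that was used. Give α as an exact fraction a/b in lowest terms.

α = 1/8

F_att = 3/2·(g−p) = 3/2·(9,19) = (13.5000,28.5000)
o1: d²=4 ≤ ρ²=24; F_rep = 7·(-2,0)/4² = (-0.8750,0.0000)
o2: d²=976 > ρ²=24 → inactive
o3: d²=10 ≤ ρ²=24; F_rep = 7·(-3,-1)/10² = (-0.2100,-0.0700)
o4: d²=884 > ρ²=24 → inactive
F = F_att + ΣF_rep = (12.4150,28.4300)
Δp = p'−p = (1.5519,3.5537); α = Δx/Fx = (2483/1600) / (2483/200) = 1/8
check: Δy/Fy = (2843/800) / (2843/100) = 1/8 ✓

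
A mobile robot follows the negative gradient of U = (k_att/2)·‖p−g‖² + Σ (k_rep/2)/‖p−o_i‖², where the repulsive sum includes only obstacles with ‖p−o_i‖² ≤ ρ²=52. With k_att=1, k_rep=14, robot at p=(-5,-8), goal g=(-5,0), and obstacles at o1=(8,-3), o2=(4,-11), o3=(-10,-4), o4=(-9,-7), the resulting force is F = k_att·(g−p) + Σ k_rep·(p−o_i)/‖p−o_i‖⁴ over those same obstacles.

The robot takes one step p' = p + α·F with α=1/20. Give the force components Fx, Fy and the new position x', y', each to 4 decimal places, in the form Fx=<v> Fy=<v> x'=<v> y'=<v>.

F_att = 1·(g−p) = 1·(0,8) = (0.0000,8.0000)
o1: d²=194 > ρ²=52 → inactive
o2: d²=90 > ρ²=52 → inactive
o3: d²=41 ≤ ρ²=52; F_rep = 14·(5,-4)/41² = (0.0416,-0.0333)
o4: d²=17 ≤ ρ²=52; F_rep = 14·(4,-1)/17² = (0.1938,-0.0484)
F = F_att + ΣF_rep = (0.2354,7.9182)
p' = p + 1/20·F = (-4.9882,-7.6041)

Fx=0.2354 Fy=7.9182 x'=-4.9882 y'=-7.6041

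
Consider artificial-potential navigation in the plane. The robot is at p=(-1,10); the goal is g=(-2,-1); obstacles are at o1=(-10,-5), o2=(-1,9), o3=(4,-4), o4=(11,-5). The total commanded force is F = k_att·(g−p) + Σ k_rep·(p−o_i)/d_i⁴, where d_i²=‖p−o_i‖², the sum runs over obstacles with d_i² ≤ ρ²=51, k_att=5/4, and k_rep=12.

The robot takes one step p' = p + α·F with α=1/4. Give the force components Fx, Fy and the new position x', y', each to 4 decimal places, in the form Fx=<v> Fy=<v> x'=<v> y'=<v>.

F_att = 5/4·(g−p) = 5/4·(-1,-11) = (-1.2500,-13.7500)
o1: d²=306 > ρ²=51 → inactive
o2: d²=1 ≤ ρ²=51; F_rep = 12·(0,1)/1² = (0.0000,12.0000)
o3: d²=221 > ρ²=51 → inactive
o4: d²=369 > ρ²=51 → inactive
F = F_att + ΣF_rep = (-1.2500,-1.7500)
p' = p + 1/4·F = (-1.3125,9.5625)

Fx=-1.2500 Fy=-1.7500 x'=-1.3125 y'=9.5625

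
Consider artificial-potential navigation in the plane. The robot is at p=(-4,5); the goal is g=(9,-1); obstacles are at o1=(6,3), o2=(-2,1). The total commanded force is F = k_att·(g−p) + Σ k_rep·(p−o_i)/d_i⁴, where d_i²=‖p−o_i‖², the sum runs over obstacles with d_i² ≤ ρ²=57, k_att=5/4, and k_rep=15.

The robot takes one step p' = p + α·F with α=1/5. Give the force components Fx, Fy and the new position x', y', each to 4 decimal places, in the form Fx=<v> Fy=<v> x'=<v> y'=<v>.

Fx=16.1750 Fy=-7.3500 x'=-0.7650 y'=3.5300

F_att = 5/4·(g−p) = 5/4·(13,-6) = (16.2500,-7.5000)
o1: d²=104 > ρ²=57 → inactive
o2: d²=20 ≤ ρ²=57; F_rep = 15·(-2,4)/20² = (-0.0750,0.1500)
F = F_att + ΣF_rep = (16.1750,-7.3500)
p' = p + 1/5·F = (-0.7650,3.5300)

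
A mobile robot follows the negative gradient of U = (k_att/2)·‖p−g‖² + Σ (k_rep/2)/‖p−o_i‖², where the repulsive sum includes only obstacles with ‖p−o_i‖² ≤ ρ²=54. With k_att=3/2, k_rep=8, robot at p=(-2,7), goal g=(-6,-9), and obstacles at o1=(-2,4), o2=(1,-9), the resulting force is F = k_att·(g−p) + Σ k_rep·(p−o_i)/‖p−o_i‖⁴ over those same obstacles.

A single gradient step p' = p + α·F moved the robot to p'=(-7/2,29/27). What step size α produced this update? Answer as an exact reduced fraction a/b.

α = 1/4

F_att = 3/2·(g−p) = 3/2·(-4,-16) = (-6.0000,-24.0000)
o1: d²=9 ≤ ρ²=54; F_rep = 8·(0,3)/9² = (0.0000,0.2963)
o2: d²=265 > ρ²=54 → inactive
F = F_att + ΣF_rep = (-6.0000,-23.7037)
Δp = p'−p = (-1.5000,-5.9259); α = Δx/Fx = (-3/2) / (-6) = 1/4
check: Δy/Fy = (-160/27) / (-640/27) = 1/4 ✓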